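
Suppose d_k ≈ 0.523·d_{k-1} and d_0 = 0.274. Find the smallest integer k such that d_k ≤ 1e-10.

34

After k steps, d_k ≈ 0.274·0.523^k.
Need 0.523^k ≤ 1e-10/0.274 = 3.64964e-10.
k ≥ ln(3.64964e-10)/ln(0.523) = -21.7312/-0.64817 = 33.527.
Smallest integer k = 34.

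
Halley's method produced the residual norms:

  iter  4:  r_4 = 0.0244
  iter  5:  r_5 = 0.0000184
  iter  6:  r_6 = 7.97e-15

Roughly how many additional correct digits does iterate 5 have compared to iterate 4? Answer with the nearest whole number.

Digits gained ≈ log₁₀(r_4/r_5) = log₁₀(0.0244/0.0000184) = log₁₀(1326.09) ≈ 3.123.

3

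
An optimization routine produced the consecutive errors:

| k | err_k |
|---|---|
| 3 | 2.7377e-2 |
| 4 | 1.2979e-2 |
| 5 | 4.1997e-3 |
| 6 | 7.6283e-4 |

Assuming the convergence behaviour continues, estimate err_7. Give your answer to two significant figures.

5.8e-5

First estimate the order: p ≈ ln(err_6/err_5) / ln(err_5/err_4) = ln(7.6283e-4/4.1997e-3)/ln(4.1997e-3/1.2979e-2) = ln(0.181639)/ln(0.323577) ≈ 1.5117.
Then err_7 ≈ err_6·(err_6/err_5)^p = 7.6283e-4·(0.181639)^1.5117 = 7.6283e-4·0.0758833 ≈ 5.789e-05.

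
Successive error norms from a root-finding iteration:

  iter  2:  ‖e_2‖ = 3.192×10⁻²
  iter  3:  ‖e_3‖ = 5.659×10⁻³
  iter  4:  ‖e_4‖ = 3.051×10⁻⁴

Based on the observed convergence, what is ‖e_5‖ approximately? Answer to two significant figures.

First estimate the order: p ≈ ln(‖e_4‖/‖e_3‖) / ln(‖e_3‖/‖e_2‖) = ln(3.051×10⁻⁴/5.659×10⁻³)/ln(5.659×10⁻³/3.192×10⁻²) = ln(0.0539141)/ln(0.177287) ≈ 1.6881.
Then ‖e_5‖ ≈ ‖e_4‖·(‖e_4‖/‖e_3‖)^p = 3.051×10⁻⁴·(0.0539141)^1.6881 = 3.051×10⁻⁴·0.00722748 ≈ 2.205e-06.

2.2e-6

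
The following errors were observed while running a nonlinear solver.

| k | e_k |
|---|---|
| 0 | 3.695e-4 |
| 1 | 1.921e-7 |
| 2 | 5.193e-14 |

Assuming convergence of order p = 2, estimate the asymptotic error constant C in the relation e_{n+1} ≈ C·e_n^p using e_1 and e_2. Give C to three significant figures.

C ≈ e_2 / e_1^2
  = 5.193e-14 / (1.921e-7)^2
  = 5.193e-14 / 3.69024e-14 ≈ 1.4072

1.41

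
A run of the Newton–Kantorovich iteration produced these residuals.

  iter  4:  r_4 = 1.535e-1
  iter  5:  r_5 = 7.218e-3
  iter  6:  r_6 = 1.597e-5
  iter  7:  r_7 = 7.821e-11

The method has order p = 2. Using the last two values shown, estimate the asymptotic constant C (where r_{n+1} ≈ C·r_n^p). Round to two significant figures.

0.31

C ≈ r_7 / r_6^2
  = 7.821e-11 / (1.597e-5)^2
  = 7.821e-11 / 2.55041e-10 ≈ 0.30666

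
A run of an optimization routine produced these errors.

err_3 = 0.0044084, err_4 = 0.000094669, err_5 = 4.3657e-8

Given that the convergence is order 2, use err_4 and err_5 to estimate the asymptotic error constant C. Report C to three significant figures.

4.87

C ≈ err_5 / err_4^2
  = 4.3657e-8 / (0.000094669)^2
  = 4.3657e-8 / 8.96222e-09 ≈ 4.8712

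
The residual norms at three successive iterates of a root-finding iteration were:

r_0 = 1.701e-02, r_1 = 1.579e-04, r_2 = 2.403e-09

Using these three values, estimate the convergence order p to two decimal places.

2.37

p ≈ ln(r_2/r_1) / ln(r_1/r_0)
  = ln(2.403e-09/1.579e-04) / ln(1.579e-04/1.701e-02)
  = ln(1.52185e-05) / ln(0.00928277)
  = -11.09300 / -4.67960 ≈ 2.37050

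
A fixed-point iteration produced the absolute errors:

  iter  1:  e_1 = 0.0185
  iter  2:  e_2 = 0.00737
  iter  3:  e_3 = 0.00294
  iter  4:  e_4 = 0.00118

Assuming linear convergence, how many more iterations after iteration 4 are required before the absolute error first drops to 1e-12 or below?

Rate ρ ≈ e_4/e_3 = 0.00118/0.00294 = 0.4014.
After j more steps, e_{4+j} ≈ 0.00118·ρ^j; need ρ^j ≤ 1e-12/0.00118 = 8.47458e-10.
j ≥ ln(8.47458e-10)/ln(0.4014) = -20.8888/-0.91280 = 22.884.
So 23 more iterations are needed.

23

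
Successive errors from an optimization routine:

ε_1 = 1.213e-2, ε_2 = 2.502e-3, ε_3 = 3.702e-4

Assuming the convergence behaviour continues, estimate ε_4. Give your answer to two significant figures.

First estimate the order: p ≈ ln(ε_3/ε_2) / ln(ε_2/ε_1) = ln(3.702e-4/2.502e-3)/ln(2.502e-3/1.213e-2) = ln(0.147962)/ln(0.206265) ≈ 1.2104.
Then ε_4 ≈ ε_3·(ε_3/ε_2)^p = 3.702e-4·(0.147962)^1.2104 = 3.702e-4·0.0989805 ≈ 3.664e-05.

3.7e-5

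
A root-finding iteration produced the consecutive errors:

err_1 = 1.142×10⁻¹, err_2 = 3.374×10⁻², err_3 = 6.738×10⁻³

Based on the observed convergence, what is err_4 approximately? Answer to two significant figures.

8.0e-4

First estimate the order: p ≈ ln(err_3/err_2) / ln(err_2/err_1) = ln(6.738×10⁻³/3.374×10⁻²)/ln(3.374×10⁻²/1.142×10⁻¹) = ln(0.199704)/ln(0.295447) ≈ 1.3212.
Then err_4 ≈ err_3·(err_3/err_2)^p = 6.738×10⁻³·(0.199704)^1.3212 = 6.738×10⁻³·0.119034 ≈ 0.0008021.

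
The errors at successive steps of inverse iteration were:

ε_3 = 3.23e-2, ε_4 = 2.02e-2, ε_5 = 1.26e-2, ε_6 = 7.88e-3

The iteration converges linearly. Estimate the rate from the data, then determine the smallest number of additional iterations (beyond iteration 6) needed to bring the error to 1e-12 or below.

49

Rate ρ ≈ ε_6/ε_5 = 7.88e-3/1.26e-2 = 0.6254.
After j more steps, ε_{6+j} ≈ 7.88e-3·ρ^j; need ρ^j ≤ 1e-12/7.88e-3 = 1.26904e-10.
j ≥ ln(1.26904e-10)/ln(0.6254) = -22.7876/-0.46936 = 48.550.
So 49 more iterations are needed.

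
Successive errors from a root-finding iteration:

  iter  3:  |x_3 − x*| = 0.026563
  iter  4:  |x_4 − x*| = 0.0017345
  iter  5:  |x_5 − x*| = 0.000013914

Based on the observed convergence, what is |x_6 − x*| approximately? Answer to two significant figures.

2.7e-9

First estimate the order: p ≈ ln(|x_5 − x*|/|x_4 − x*|) / ln(|x_4 − x*|/|x_3 − x*|) = ln(0.000013914/0.0017345)/ln(0.0017345/0.026563) = ln(0.00802191)/ln(0.0652976) ≈ 1.7684.
Then |x_6 − x*| ≈ |x_5 − x*|·(|x_5 − x*|/|x_4 − x*|)^p = 0.000013914·(0.00802191)^1.7684 = 0.000013914·0.000196755 ≈ 2.738e-09.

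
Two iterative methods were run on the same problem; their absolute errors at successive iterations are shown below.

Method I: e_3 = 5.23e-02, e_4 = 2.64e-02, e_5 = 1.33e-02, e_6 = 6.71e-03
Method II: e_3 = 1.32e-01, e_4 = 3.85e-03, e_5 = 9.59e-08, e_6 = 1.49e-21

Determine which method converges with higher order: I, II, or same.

Method I: p ≈ ln(6.71e-03/1.33e-02)/ln(1.33e-02/2.64e-02) ≈ 1.00.
Method II: p ≈ ln(1.49e-21/9.59e-08)/ln(9.59e-08/3.85e-03) ≈ 3.00.
Method II has the higher order (≈3.0 vs ≈1.0).

II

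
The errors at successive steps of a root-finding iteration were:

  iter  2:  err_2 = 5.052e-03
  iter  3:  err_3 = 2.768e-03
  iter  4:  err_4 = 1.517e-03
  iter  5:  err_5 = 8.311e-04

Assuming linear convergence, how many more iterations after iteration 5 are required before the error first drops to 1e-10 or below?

27

Rate ρ ≈ err_5/err_4 = 8.311e-04/1.517e-03 = 0.5479.
After j more steps, err_{5+j} ≈ 8.311e-04·ρ^j; need ρ^j ≤ 1e-10/8.311e-04 = 1.20322e-07.
j ≥ ln(1.20322e-07)/ln(0.5479) = -15.9331/-0.60166 = 26.482.
So 27 more iterations are needed.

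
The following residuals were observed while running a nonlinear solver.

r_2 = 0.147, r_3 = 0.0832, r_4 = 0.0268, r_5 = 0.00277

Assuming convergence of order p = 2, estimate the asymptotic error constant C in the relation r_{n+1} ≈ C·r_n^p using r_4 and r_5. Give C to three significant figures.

C ≈ r_5 / r_4^2
  = 0.00277 / (0.0268)^2
  = 0.00277 / 0.00071824 ≈ 3.8566

3.86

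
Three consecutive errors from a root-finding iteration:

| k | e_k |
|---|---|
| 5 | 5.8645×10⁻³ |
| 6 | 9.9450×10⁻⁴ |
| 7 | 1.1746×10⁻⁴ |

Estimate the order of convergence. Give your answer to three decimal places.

1.204

p ≈ ln(e_7/e_6) / ln(e_6/e_5)
  = ln(1.1746×10⁻⁴/9.9450×10⁻⁴) / ln(9.9450×10⁻⁴/5.8645×10⁻³)
  = ln(0.11811) / ln(0.16958)
  = -2.136139 / -1.774430 ≈ 1.203845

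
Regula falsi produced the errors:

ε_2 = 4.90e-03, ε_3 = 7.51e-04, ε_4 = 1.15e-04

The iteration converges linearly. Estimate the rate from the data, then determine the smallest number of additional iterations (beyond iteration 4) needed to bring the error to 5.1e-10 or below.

Rate ρ ≈ ε_4/ε_3 = 1.15e-04/7.51e-04 = 0.1531.
After j more steps, ε_{4+j} ≈ 1.15e-04·ρ^j; need ρ^j ≤ 5.1e-10/1.15e-04 = 4.43478e-06.
j ≥ ln(4.43478e-06)/ln(0.1531) = -12.3260/-1.87666 = 6.568.
So 7 more iterations are needed.

7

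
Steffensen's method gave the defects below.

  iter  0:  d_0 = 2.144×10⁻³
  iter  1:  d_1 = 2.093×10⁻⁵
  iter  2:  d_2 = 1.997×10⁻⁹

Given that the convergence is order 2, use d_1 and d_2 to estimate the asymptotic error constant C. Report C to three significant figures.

4.56

C ≈ d_2 / d_1^2
  = 1.997×10⁻⁹ / (2.093×10⁻⁵)^2
  = 1.997×10⁻⁹ / 4.38065e-10 ≈ 4.5587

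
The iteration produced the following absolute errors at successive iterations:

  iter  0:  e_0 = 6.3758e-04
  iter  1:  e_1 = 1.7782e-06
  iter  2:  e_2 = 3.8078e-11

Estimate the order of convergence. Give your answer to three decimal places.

1.828

p ≈ ln(e_2/e_1) / ln(e_1/e_0)
  = ln(3.8078e-11/1.7782e-06) / ln(1.7782e-06/6.3758e-04)
  = ln(2.14138e-05) / ln(0.00278898)
  = -10.751475 / -5.882079 ≈ 1.827836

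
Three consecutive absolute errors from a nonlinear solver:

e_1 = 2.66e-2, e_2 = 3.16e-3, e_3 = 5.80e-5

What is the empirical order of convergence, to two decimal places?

1.88

p ≈ ln(e_3/e_2) / ln(e_2/e_1)
  = ln(5.80e-5/3.16e-3) / ln(3.16e-3/2.66e-2)
  = ln(0.0183544) / ln(0.118797)
  = -3.99789 / -2.13034 ≈ 1.87664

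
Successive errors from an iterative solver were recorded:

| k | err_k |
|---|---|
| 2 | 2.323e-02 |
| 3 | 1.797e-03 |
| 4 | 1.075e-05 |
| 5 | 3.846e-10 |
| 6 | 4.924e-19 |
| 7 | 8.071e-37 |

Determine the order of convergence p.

Consecutive ratios: err_7/err_6 = 8.071e-37/4.924e-19 = 1.63911e-18, err_6/err_5 = 4.924e-19/3.846e-10 = 1.28029e-09.
p ≈ ln(1.63911e-18)/ln(1.28029e-09) = -40.9524/-20.4762 ≈ 2.00.
So the convergence is quadratic (order 2).

2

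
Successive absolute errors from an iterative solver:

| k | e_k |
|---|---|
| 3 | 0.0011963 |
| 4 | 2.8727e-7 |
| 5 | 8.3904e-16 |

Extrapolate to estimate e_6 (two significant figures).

6.3e-36

First estimate the order: p ≈ ln(e_5/e_4) / ln(e_4/e_3) = ln(8.3904e-16/2.8727e-7)/ln(2.8727e-7/0.0011963) = ln(2.92074e-09)/ln(0.000240132) ≈ 2.3579.
Then e_6 ≈ e_5·(e_5/e_4)^p = 8.3904e-16·(2.92074e-09)^2.3579 = 8.3904e-16·7.52464e-21 ≈ 6.313e-36.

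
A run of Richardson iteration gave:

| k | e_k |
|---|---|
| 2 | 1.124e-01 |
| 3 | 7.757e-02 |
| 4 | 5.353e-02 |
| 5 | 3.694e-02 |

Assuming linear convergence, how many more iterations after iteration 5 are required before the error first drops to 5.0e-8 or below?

Rate ρ ≈ e_5/e_4 = 3.694e-02/5.353e-02 = 0.6901.
After j more steps, e_{5+j} ≈ 3.694e-02·ρ^j; need ρ^j ≤ 5.0e-8/3.694e-02 = 1.35355e-06.
j ≥ ln(1.35355e-06)/ln(0.6901) = -13.5128/-0.37092 = 36.430.
So 37 more iterations are needed.

37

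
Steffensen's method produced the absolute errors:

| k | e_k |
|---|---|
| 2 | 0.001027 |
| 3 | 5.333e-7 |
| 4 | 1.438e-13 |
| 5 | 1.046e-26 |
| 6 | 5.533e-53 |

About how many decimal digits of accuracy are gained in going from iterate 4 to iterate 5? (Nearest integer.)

13

Digits gained ≈ log₁₀(e_4/e_5) = log₁₀(1.438e-13/1.046e-26) = log₁₀(1.37476e+13) ≈ 13.138.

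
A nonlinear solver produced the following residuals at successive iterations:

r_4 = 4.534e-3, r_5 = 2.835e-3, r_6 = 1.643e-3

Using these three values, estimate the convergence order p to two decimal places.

p ≈ ln(r_6/r_5) / ln(r_5/r_4)
  = ln(1.643e-3/2.835e-3) / ln(2.835e-3/4.534e-3)
  = ln(0.579541) / ln(0.625276)
  = -0.54552 / -0.46956 ≈ 1.16177

1.16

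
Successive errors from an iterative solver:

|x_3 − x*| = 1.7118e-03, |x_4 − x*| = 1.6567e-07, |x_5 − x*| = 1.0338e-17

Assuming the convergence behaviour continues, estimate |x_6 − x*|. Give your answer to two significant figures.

1.2e-43

First estimate the order: p ≈ ln(|x_5 − x*|/|x_4 − x*|) / ln(|x_4 − x*|/|x_3 − x*|) = ln(1.0338e-17/1.6567e-07)/ln(1.6567e-07/1.7118e-03) = ln(6.24012e-11)/ln(9.67812e-05) ≈ 2.5422.
Then |x_6 − x*| ≈ |x_5 − x*|·(|x_5 − x*|/|x_4 − x*|)^p = 1.0338e-17·(6.24012e-11)^2.5422 = 1.0338e-17·1.14114e-26 ≈ 1.18e-43.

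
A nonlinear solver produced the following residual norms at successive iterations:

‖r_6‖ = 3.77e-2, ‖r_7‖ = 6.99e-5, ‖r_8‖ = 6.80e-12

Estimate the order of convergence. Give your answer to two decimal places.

2.57

p ≈ ln(‖r_8‖/‖r_7‖) / ln(‖r_7‖/‖r_6‖)
  = ln(6.80e-12/6.99e-5) / ln(6.99e-5/3.77e-2)
  = ln(9.72818e-08) / ln(0.00185411)
  = -16.14565 / -6.29035 ≈ 2.56673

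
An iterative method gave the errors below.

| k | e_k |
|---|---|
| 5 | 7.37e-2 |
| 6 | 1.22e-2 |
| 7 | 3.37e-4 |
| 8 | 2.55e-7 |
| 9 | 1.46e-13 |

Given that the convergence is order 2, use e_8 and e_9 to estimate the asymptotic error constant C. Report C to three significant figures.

C ≈ e_9 / e_8^2
  = 1.46e-13 / (2.55e-7)^2
  = 1.46e-13 / 6.5025e-14 ≈ 2.2453

2.25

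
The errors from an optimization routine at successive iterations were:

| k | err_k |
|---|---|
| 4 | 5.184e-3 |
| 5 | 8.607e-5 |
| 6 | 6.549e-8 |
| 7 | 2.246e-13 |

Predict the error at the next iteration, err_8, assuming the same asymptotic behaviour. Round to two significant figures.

6.0e-23

First estimate the order: p ≈ ln(err_7/err_6) / ln(err_6/err_5) = ln(2.246e-13/6.549e-8)/ln(6.549e-8/8.607e-5) = ln(3.42953e-06)/ln(0.000760892) ≈ 1.7523.
Then err_8 ≈ err_7·(err_7/err_6)^p = 2.246e-13·(3.42953e-06)^1.7523 = 2.246e-13·2.65517e-10 ≈ 5.964e-23.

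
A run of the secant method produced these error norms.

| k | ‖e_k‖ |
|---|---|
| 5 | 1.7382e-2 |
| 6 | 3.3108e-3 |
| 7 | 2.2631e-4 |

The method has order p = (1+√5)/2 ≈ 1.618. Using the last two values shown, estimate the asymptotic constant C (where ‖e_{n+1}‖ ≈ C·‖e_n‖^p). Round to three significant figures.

C ≈ ‖e_7‖ / ‖e_6‖^1.618
  = 2.2631e-4 / (3.3108e-3)^1.618
  = 2.2631e-4 / 9.71072e-05 ≈ 2.3305

2.33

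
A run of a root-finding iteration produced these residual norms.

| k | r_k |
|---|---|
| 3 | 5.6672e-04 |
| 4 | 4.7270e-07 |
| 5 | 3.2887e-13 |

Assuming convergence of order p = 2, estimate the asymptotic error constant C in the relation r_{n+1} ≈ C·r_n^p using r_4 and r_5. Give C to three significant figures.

C ≈ r_5 / r_4^2
  = 3.2887e-13 / (4.7270e-07)^2
  = 3.2887e-13 / 2.23445e-13 ≈ 1.4718

1.47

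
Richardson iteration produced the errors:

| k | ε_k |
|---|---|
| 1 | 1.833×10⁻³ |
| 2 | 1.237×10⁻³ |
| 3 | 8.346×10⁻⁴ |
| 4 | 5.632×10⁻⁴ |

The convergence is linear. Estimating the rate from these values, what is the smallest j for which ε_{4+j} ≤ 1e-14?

63

Rate ρ ≈ ε_4/ε_3 = 5.632×10⁻⁴/8.346×10⁻⁴ = 0.6748.
After j more steps, ε_{4+j} ≈ 5.632×10⁻⁴·ρ^j; need ρ^j ≤ 1e-14/5.632×10⁻⁴ = 1.77557e-11.
j ≥ ln(1.77557e-11)/ln(0.6748) = -24.7543/-0.39334 = 62.934.
So 63 more iterations are needed.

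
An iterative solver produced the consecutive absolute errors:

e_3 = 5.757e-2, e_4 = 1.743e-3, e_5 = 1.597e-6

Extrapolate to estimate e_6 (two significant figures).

1.3e-12

First estimate the order: p ≈ ln(e_5/e_4) / ln(e_4/e_3) = ln(1.597e-6/1.743e-3)/ln(1.743e-3/5.757e-2) = ln(0.000916236)/ln(0.0302762) ≈ 2.0001.
Then e_6 ≈ e_5·(e_5/e_4)^p = 1.597e-6·(0.000916236)^2.0001 = 1.597e-6·8.38901e-07 ≈ 1.34e-12.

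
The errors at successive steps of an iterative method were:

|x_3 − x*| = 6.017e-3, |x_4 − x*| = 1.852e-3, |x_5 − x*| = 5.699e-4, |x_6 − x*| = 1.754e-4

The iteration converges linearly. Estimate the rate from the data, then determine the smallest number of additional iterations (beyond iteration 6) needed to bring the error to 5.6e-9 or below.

9

Rate ρ ≈ |x_6 − x*|/|x_5 − x*| = 1.754e-4/5.699e-4 = 0.3078.
After j more steps, |x_{6+j} − x*| ≈ 1.754e-4·ρ^j; need ρ^j ≤ 5.6e-9/1.754e-4 = 3.1927e-05.
j ≥ ln(3.1927e-05)/ln(0.3078) = -10.3521/-1.17831 = 8.786.
So 9 more iterations are needed.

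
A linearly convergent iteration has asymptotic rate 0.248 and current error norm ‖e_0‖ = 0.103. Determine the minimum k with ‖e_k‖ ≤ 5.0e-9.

13

After k steps, ‖e_k‖ ≈ 0.103·0.248^k.
Need 0.248^k ≤ 5.0e-9/0.103 = 4.85437e-08.
k ≥ ln(4.85437e-08)/ln(0.248) = -16.8408/-1.39433 = 12.078.
Smallest integer k = 13.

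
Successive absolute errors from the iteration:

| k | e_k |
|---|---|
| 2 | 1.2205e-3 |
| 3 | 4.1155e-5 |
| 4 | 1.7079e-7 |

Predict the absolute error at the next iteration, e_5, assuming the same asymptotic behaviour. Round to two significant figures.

2.4e-11

First estimate the order: p ≈ ln(e_4/e_3) / ln(e_3/e_2) = ln(1.7079e-7/4.1155e-5)/ln(4.1155e-5/1.2205e-3) = ln(0.00414992)/ln(0.0337198) ≈ 1.6181.
Then e_5 ≈ e_4·(e_4/e_3)^p = 1.7079e-7·(0.00414992)^1.6181 = 1.7079e-7·0.000139878 ≈ 2.389e-11.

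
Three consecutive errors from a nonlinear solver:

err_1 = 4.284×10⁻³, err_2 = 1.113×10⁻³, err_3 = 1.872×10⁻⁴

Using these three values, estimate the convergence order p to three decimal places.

1.323

p ≈ ln(err_3/err_2) / ln(err_2/err_1)
  = ln(1.872×10⁻⁴/1.113×10⁻³) / ln(1.113×10⁻³/4.284×10⁻³)
  = ln(0.168194) / ln(0.259804)
  = -1.782637 / -1.347828 ≈ 1.322600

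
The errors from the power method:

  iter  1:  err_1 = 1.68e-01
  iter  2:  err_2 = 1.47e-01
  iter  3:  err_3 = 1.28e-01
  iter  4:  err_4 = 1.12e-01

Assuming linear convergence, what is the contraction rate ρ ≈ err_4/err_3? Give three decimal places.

ρ ≈ err_4/err_3 = 1.12e-01/1.28e-01 = 0.87500

0.875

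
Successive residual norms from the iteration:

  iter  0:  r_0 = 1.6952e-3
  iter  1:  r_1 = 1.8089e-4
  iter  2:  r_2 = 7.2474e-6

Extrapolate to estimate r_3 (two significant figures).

First estimate the order: p ≈ ln(r_2/r_1) / ln(r_1/r_0) = ln(7.2474e-6/1.8089e-4)/ln(1.8089e-4/1.6952e-3) = ln(0.0400652)/ln(0.106707) ≈ 1.4378.
Then r_3 ≈ r_2·(r_2/r_1)^p = 7.2474e-6·(0.0400652)^1.4378 = 7.2474e-6·0.00979623 ≈ 7.1e-08.

7.1e-8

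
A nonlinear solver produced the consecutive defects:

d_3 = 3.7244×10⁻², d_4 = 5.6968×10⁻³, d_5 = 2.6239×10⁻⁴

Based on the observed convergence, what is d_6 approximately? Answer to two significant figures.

1.7e-6

First estimate the order: p ≈ ln(d_5/d_4) / ln(d_4/d_3) = ln(2.6239×10⁻⁴/5.6968×10⁻³)/ln(5.6968×10⁻³/3.7244×10⁻²) = ln(0.0460592)/ln(0.152959) ≈ 1.6392.
Then d_6 ≈ d_5·(d_5/d_4)^p = 2.6239×10⁻⁴·(0.0460592)^1.6392 = 2.6239×10⁻⁴·0.00644033 ≈ 1.69e-06.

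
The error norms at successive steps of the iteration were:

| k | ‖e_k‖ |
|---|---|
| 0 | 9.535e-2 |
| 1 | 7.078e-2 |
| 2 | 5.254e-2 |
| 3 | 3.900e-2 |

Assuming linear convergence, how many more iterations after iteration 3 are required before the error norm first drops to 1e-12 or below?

Rate ρ ≈ ‖e_3‖/‖e_2‖ = 3.900e-2/5.254e-2 = 0.7423.
After j more steps, ‖e_{3+j}‖ ≈ 3.900e-2·ρ^j; need ρ^j ≤ 1e-12/3.900e-2 = 2.5641e-11.
j ≥ ln(2.5641e-11)/ln(0.7423) = -24.3868/-0.29800 = 81.835.
So 82 more iterations are needed.

82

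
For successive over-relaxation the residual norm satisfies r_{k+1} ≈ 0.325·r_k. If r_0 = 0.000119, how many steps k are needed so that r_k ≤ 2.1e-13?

18

After k steps, r_k ≈ 0.000119·0.325^k.
Need 0.325^k ≤ 2.1e-13/0.000119 = 1.76471e-09.
k ≥ ln(1.76471e-09)/ln(0.325) = -20.1553/-1.12393 = 17.933.
Smallest integer k = 18.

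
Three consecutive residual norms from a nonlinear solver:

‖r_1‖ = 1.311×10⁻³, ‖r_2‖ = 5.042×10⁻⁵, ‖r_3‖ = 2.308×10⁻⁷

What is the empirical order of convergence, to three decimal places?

p ≈ ln(‖r_3‖/‖r_2‖) / ln(‖r_2‖/‖r_1‖)
  = ln(2.308×10⁻⁷/5.042×10⁻⁵) / ln(5.042×10⁻⁵/1.311×10⁻³)
  = ln(0.00457755) / ln(0.0384592)
  = -5.386591 / -3.258157 ≈ 1.653263

1.653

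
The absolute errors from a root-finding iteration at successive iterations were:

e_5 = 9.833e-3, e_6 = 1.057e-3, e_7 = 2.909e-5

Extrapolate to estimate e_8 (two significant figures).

8.9e-8

First estimate the order: p ≈ ln(e_7/e_6) / ln(e_6/e_5) = ln(2.909e-5/1.057e-3)/ln(1.057e-3/9.833e-3) = ln(0.0275213)/ln(0.107495) ≈ 1.6109.
Then e_8 ≈ e_7·(e_7/e_6)^p = 2.909e-5·(0.0275213)^1.6109 = 2.909e-5·0.00306523 ≈ 8.917e-08.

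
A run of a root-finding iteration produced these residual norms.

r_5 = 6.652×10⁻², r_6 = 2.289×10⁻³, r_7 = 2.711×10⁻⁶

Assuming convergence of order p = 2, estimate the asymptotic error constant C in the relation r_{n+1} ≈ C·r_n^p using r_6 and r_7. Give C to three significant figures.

C ≈ r_7 / r_6^2
  = 2.711×10⁻⁶ / (2.289×10⁻³)^2
  = 2.711×10⁻⁶ / 5.23952e-06 ≈ 0.51741

0.517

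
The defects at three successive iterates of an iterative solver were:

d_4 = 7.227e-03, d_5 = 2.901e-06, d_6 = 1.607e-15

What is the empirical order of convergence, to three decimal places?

p ≈ ln(d_6/d_5) / ln(d_5/d_4)
  = ln(1.607e-15/2.901e-06) / ln(2.901e-06/7.227e-03)
  = ln(5.53947e-10) / ln(0.000401411)
  = -21.313952 / -7.820525 ≈ 2.725386

2.725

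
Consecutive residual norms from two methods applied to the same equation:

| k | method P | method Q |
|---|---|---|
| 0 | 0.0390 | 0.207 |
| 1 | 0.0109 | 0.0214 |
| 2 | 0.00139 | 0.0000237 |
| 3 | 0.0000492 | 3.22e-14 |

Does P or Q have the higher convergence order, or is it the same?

Q

Method P: p ≈ ln(0.0000492/0.00139)/ln(0.00139/0.0109) ≈ 1.62.
Method Q: p ≈ ln(3.22e-14/0.0000237)/ln(0.0000237/0.0214) ≈ 3.00.
Method Q has the higher order (≈3.0 vs ≈1.6).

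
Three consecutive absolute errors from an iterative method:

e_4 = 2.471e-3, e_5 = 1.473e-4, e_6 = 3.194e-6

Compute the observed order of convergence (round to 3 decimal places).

1.359

p ≈ ln(e_6/e_5) / ln(e_5/e_4)
  = ln(3.194e-6/1.473e-4) / ln(1.473e-4/2.471e-3)
  = ln(0.0216836) / ln(0.0596115)
  = -3.831199 / -2.819907 ≈ 1.358626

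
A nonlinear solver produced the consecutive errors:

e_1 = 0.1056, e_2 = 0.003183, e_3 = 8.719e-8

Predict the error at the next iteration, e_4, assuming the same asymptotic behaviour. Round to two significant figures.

1.8e-21

First estimate the order: p ≈ ln(e_3/e_2) / ln(e_2/e_1) = ln(8.719e-8/0.003183)/ln(0.003183/0.1056) = ln(2.73924e-05)/ln(0.030142) ≈ 2.9999.
Then e_4 ≈ e_3·(e_3/e_2)^p = 8.719e-8·(2.73924e-05)^2.9999 = 8.719e-8·2.05753e-14 ≈ 1.794e-21.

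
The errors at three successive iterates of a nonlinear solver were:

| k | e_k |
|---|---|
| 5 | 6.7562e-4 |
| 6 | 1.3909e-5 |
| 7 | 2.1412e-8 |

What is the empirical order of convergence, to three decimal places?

p ≈ ln(e_7/e_6) / ln(e_6/e_5)
  = ln(2.1412e-8/1.3909e-5) / ln(1.3909e-5/6.7562e-4)
  = ln(0.00153943) / ln(0.020587)
  = -6.476343 / -3.883095 ≈ 1.667830

1.668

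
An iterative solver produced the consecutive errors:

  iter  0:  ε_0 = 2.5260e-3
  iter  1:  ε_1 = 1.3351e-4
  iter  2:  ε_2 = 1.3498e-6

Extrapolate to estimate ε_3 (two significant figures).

1.0e-9

First estimate the order: p ≈ ln(ε_2/ε_1) / ln(ε_1/ε_0) = ln(1.3498e-6/1.3351e-4)/ln(1.3351e-4/2.5260e-3) = ln(0.0101101)/ln(0.0528543) ≈ 1.5625.
Then ε_3 ≈ ε_2·(ε_2/ε_1)^p = 1.3498e-6·(0.0101101)^1.5625 = 1.3498e-6·0.000762835 ≈ 1.03e-09.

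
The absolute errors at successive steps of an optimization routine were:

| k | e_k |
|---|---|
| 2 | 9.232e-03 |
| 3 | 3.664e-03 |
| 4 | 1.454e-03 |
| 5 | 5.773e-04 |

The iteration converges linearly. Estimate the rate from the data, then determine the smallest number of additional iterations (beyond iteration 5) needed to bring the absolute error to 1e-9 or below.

15

Rate ρ ≈ e_5/e_4 = 5.773e-04/1.454e-03 = 0.3970.
After j more steps, e_{5+j} ≈ 5.773e-04·ρ^j; need ρ^j ≤ 1e-9/5.773e-04 = 1.7322e-06.
j ≥ ln(1.7322e-06)/ln(0.3970) = -13.2661/-0.92382 = 14.360.
So 15 more iterations are needed.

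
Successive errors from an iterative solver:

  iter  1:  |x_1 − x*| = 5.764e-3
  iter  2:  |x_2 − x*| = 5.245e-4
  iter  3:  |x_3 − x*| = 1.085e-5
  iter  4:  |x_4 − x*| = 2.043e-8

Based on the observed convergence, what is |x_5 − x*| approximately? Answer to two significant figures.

8.0e-13

First estimate the order: p ≈ ln(|x_4 − x*|/|x_3 − x*|) / ln(|x_3 − x*|/|x_2 − x*|) = ln(2.043e-8/1.085e-5)/ln(1.085e-5/5.245e-4) = ln(0.00188295)/ln(0.0206864) ≈ 1.6180.
Then |x_5 − x*| ≈ |x_4 − x*|·(|x_4 − x*|/|x_3 − x*|)^p = 2.043e-8·(0.00188295)^1.6180 = 2.043e-8·3.89663e-05 ≈ 7.961e-13.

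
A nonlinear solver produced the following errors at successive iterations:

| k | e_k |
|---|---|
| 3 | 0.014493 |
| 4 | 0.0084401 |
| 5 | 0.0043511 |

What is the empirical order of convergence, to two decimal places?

1.23

p ≈ ln(e_5/e_4) / ln(e_4/e_3)
  = ln(0.0043511/0.0084401) / ln(0.0084401/0.014493)
  = ln(0.515527) / ln(0.582357)
  = -0.66257 / -0.54067 ≈ 1.22546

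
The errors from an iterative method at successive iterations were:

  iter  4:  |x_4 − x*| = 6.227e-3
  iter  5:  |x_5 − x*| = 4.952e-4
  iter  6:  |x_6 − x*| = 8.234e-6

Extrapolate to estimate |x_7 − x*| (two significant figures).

First estimate the order: p ≈ ln(|x_6 − x*|/|x_5 − x*|) / ln(|x_5 − x*|/|x_4 − x*|) = ln(8.234e-6/4.952e-4)/ln(4.952e-4/6.227e-3) = ln(0.0166276)/ln(0.0795247) ≈ 1.6182.
Then |x_7 − x*| ≈ |x_6 − x*|·(|x_6 − x*|/|x_5 − x*|)^p = 8.234e-6·(0.0166276)^1.6182 = 8.234e-6·0.00132113 ≈ 1.088e-08.

1.1e-8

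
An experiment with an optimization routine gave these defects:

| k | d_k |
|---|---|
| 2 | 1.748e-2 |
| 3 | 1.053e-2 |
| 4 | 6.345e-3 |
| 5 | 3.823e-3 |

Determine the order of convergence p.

Consecutive ratios: d_5/d_4 = 3.823e-3/6.345e-3 = 0.602522, d_4/d_3 = 6.345e-3/1.053e-2 = 0.602564.
p ≈ ln(0.602522)/ln(0.602564) = -0.5066/-0.5066 ≈ 1.00.
So the convergence is linear (order 1).

1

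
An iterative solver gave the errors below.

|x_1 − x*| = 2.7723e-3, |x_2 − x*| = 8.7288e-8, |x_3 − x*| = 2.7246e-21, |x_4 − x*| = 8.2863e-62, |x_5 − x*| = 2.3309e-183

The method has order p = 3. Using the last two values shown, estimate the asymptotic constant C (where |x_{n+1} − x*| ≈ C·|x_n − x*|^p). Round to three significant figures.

C ≈ |x_5 − x*| / |x_4 − x*|^3
  = 2.3309e-183 / (8.2863e-62)^3
  = 2.3309e-183 / 5.6896e-184 ≈ 4.0968

4.10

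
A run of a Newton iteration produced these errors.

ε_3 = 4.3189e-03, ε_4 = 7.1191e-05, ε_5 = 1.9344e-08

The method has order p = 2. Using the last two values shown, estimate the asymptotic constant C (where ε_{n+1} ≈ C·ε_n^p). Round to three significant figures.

3.82

C ≈ ε_5 / ε_4^2
  = 1.9344e-08 / (7.1191e-05)^2
  = 1.9344e-08 / 5.06816e-09 ≈ 3.8168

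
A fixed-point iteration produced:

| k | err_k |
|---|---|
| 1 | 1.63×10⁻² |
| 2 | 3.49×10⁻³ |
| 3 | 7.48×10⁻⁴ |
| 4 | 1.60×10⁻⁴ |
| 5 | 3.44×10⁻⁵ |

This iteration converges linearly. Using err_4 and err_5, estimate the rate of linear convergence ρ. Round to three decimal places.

ρ ≈ err_5/err_4 = 3.44×10⁻⁵/1.60×10⁻⁴ = 0.21500

0.215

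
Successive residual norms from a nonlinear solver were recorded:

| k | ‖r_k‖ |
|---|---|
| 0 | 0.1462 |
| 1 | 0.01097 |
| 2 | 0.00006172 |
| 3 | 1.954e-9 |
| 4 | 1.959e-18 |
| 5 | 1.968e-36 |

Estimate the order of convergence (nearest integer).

2

Consecutive ratios: ‖r_5‖/‖r_4‖ = 1.968e-36/1.959e-18 = 1.00459e-18, ‖r_4‖/‖r_3‖ = 1.959e-18/1.954e-9 = 1.00256e-09.
p ≈ ln(1.00459e-18)/ln(1.00256e-09) = -41.4419/-20.7207 ≈ 2.00.
So the convergence is quadratic (order 2).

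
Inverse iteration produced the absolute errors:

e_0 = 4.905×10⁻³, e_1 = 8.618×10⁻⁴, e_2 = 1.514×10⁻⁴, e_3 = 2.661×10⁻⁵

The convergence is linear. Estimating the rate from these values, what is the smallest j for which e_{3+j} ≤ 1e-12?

10

Rate ρ ≈ e_3/e_2 = 2.661×10⁻⁵/1.514×10⁻⁴ = 0.1758.
After j more steps, e_{3+j} ≈ 2.661×10⁻⁵·ρ^j; need ρ^j ≤ 1e-12/2.661×10⁻⁵ = 3.75799e-08.
j ≥ ln(3.75799e-08)/ln(0.1758) = -17.0968/-1.73841 = 9.835.
So 10 more iterations are needed.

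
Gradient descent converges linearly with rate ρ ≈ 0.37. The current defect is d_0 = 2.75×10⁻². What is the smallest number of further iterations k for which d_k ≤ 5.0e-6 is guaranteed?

9

After k steps, d_k ≈ 2.75×10⁻²·0.37^k.
Need 0.37^k ≤ 5.0e-6/2.75×10⁻² = 0.000181818.
k ≥ ln(0.000181818)/ln(0.37) = -8.6125/-0.99425 = 8.662.
Smallest integer k = 9.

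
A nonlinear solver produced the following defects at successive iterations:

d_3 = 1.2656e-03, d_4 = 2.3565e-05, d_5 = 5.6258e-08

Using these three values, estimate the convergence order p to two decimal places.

p ≈ ln(d_5/d_4) / ln(d_4/d_3)
  = ln(5.6258e-08/2.3565e-05) / ln(2.3565e-05/1.2656e-03)
  = ln(0.00238735) / ln(0.0186196)
  = -6.03757 / -3.98354 ≈ 1.51563

1.52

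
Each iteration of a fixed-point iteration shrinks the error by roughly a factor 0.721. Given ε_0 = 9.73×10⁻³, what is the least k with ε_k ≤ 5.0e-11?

After k steps, ε_k ≈ 9.73×10⁻³·0.721^k.
Need 0.721^k ≤ 5.0e-11/9.73×10⁻³ = 5.13875e-09.
k ≥ ln(5.13875e-09)/ln(0.721) = -19.0865/-0.32712 = 58.347.
Smallest integer k = 59.

59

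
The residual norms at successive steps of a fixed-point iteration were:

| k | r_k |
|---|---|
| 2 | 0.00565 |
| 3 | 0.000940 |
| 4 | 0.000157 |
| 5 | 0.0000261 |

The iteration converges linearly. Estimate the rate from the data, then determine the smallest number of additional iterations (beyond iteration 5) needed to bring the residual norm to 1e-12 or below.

10

Rate ρ ≈ r_5/r_4 = 0.0000261/0.000157 = 0.1662.
After j more steps, r_{5+j} ≈ 0.0000261·ρ^j; need ρ^j ≤ 1e-12/0.0000261 = 3.83142e-08.
j ≥ ln(3.83142e-08)/ln(0.1662) = -17.0774/-1.79456 = 9.516.
So 10 more iterations are needed.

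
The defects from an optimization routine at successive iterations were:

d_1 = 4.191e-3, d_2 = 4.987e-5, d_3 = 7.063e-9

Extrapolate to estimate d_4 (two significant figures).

First estimate the order: p ≈ ln(d_3/d_2) / ln(d_2/d_1) = ln(7.063e-9/4.987e-5)/ln(4.987e-5/4.191e-3) = ln(0.000141628)/ln(0.0118993) ≈ 1.9999.
Then d_4 ≈ d_3·(d_3/d_2)^p = 7.063e-9·(0.000141628)^1.9999 = 7.063e-9·2.00763e-08 ≈ 1.418e-16.

1.4e-16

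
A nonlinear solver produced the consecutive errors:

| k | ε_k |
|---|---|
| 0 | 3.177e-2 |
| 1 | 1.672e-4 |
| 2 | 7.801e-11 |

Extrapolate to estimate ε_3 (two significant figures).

First estimate the order: p ≈ ln(ε_2/ε_1) / ln(ε_1/ε_0) = ln(7.801e-11/1.672e-4)/ln(1.672e-4/3.177e-2) = ln(4.66567e-07)/ln(0.00526283) ≈ 2.7783.
Then ε_3 ≈ ε_2·(ε_2/ε_1)^p = 7.801e-11·(4.66567e-07)^2.7783 = 7.801e-11·2.57243e-18 ≈ 2.007e-28.

2.0e-28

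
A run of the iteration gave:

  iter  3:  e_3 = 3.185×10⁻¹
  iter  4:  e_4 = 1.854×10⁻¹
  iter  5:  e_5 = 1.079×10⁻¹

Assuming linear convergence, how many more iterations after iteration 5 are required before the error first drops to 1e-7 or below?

Rate ρ ≈ e_5/e_4 = 1.079×10⁻¹/1.854×10⁻¹ = 0.5820.
After j more steps, e_{5+j} ≈ 1.079×10⁻¹·ρ^j; need ρ^j ≤ 1e-7/1.079×10⁻¹ = 9.26784e-07.
j ≥ ln(9.26784e-07)/ln(0.5820) = -13.8915/-0.54128 = 25.664.
So 26 more iterations are needed.

26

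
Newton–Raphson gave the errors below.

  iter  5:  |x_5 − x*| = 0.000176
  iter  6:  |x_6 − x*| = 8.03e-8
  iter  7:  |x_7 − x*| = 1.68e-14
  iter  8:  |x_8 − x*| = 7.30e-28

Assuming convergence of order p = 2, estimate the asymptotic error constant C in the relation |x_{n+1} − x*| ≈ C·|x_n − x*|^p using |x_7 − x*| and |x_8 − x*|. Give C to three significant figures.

C ≈ |x_8 − x*| / |x_7 − x*|^2
  = 7.30e-28 / (1.68e-14)^2
  = 7.30e-28 / 2.8224e-28 ≈ 2.5865

2.59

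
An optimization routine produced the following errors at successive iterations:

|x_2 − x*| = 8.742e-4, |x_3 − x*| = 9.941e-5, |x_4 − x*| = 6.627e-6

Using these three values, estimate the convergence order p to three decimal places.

1.246

p ≈ ln(|x_4 − x*|/|x_3 − x*|) / ln(|x_3 − x*|/|x_2 − x*|)
  = ln(6.627e-6/9.941e-5) / ln(9.941e-5/8.742e-4)
  = ln(0.0666633) / ln(0.113715)
  = -2.708101 / -2.174060 ≈ 1.245642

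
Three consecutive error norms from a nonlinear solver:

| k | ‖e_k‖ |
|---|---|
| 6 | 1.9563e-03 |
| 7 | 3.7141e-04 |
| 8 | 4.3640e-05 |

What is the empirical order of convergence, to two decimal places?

p ≈ ln(‖e_8‖/‖e_7‖) / ln(‖e_7‖/‖e_6‖)
  = ln(4.3640e-05/3.7141e-04) / ln(3.7141e-04/1.9563e-03)
  = ln(0.117498) / ln(0.189853)
  = -2.14133 / -1.66151 ≈ 1.28879

1.29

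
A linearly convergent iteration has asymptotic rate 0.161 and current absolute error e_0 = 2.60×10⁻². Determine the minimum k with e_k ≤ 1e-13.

After k steps, e_k ≈ 2.60×10⁻²·0.161^k.
Need 0.161^k ≤ 1e-13/2.60×10⁻² = 3.84615e-12.
k ≥ ln(3.84615e-12)/ln(0.161) = -26.2839/-1.82635 = 14.391.
Smallest integer k = 15.

15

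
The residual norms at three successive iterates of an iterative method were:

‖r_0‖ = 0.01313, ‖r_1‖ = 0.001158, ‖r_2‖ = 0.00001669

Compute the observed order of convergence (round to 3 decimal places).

p ≈ ln(‖r_2‖/‖r_1‖) / ln(‖r_1‖/‖r_0‖)
  = ln(0.00001669/0.001158) / ln(0.001158/0.01313)
  = ln(0.0144128) / ln(0.088195)
  = -4.239639 / -2.428205 ≈ 1.745997

1.746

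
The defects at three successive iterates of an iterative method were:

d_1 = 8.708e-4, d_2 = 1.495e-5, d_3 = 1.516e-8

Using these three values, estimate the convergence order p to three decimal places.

p ≈ ln(d_3/d_2) / ln(d_2/d_1)
  = ln(1.516e-8/1.495e-5) / ln(1.495e-5/8.708e-4)
  = ln(0.00101405) / ln(0.0171681)
  = -6.893803 / -4.064702 ≈ 1.696017

1.696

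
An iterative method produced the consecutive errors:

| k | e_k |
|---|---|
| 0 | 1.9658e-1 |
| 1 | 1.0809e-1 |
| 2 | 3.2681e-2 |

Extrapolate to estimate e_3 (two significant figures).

First estimate the order: p ≈ ln(e_2/e_1) / ln(e_1/e_0) = ln(3.2681e-2/1.0809e-1)/ln(1.0809e-1/1.9658e-1) = ln(0.30235)/ln(0.549852) ≈ 1.9999.
Then e_3 ≈ e_2·(e_2/e_1)^p = 3.2681e-2·(0.30235)^1.9999 = 3.2681e-2·0.0914265 ≈ 0.002988.

3.0e-3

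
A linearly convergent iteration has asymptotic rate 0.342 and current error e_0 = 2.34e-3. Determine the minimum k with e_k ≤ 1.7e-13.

After k steps, e_k ≈ 2.34e-3·0.342^k.
Need 0.342^k ≤ 1.7e-13/2.34e-3 = 7.26496e-11.
k ≥ ln(7.26496e-11)/ln(0.342) = -23.3454/-1.07294 = 21.758.
Smallest integer k = 22.

22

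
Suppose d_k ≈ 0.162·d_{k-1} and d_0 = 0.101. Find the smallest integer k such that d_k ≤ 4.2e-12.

After k steps, d_k ≈ 0.101·0.162^k.
Need 0.162^k ≤ 4.2e-12/0.101 = 4.15842e-11.
k ≥ ln(4.15842e-11)/ln(0.162) = -23.9033/-1.82016 = 13.133.
Smallest integer k = 14.

14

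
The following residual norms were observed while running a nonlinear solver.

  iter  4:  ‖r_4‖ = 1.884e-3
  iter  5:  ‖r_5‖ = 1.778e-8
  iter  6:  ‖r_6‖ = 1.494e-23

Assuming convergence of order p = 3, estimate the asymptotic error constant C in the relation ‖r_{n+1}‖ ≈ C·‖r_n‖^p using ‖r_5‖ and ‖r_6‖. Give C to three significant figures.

C ≈ ‖r_6‖ / ‖r_5‖^3
  = 1.494e-23 / (1.778e-8)^3
  = 1.494e-23 / 5.62076e-24 ≈ 2.658

2.66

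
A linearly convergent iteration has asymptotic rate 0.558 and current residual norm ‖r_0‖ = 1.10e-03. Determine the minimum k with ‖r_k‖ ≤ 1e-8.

20

After k steps, ‖r_k‖ ≈ 1.10e-03·0.558^k.
Need 0.558^k ≤ 1e-8/1.10e-03 = 9.09091e-06.
k ≥ ln(9.09091e-06)/ln(0.558) = -11.6082/-0.58340 = 19.897.
Smallest integer k = 20.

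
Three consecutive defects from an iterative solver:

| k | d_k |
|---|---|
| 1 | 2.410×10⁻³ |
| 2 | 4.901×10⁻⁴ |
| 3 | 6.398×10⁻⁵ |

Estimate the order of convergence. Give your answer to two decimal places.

p ≈ ln(d_3/d_2) / ln(d_2/d_1)
  = ln(6.398×10⁻⁵/4.901×10⁻⁴) / ln(4.901×10⁻⁴/2.410×10⁻³)
  = ln(0.130545) / ln(0.203361)
  = -2.03604 / -1.59277 ≈ 1.27830

1.28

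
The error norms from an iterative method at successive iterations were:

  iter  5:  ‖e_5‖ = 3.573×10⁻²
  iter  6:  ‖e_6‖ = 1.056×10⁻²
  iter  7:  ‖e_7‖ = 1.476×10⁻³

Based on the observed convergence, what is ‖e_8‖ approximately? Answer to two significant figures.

6.2e-5

First estimate the order: p ≈ ln(‖e_7‖/‖e_6‖) / ln(‖e_6‖/‖e_5‖) = ln(1.476×10⁻³/1.056×10⁻²)/ln(1.056×10⁻²/3.573×10⁻²) = ln(0.139773)/ln(0.29555) ≈ 1.6143.
Then ‖e_8‖ ≈ ‖e_7‖·(‖e_7‖/‖e_6‖)^p = 1.476×10⁻³·(0.139773)^1.6143 = 1.476×10⁻³·0.0417308 ≈ 6.159e-05.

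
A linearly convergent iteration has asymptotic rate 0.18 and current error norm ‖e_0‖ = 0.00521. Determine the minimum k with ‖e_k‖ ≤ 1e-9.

After k steps, ‖e_k‖ ≈ 0.00521·0.18^k.
Need 0.18^k ≤ 1e-9/0.00521 = 1.91939e-07.
k ≥ ln(1.91939e-07)/ln(0.18) = -15.4661/-1.71480 = 9.019.
Smallest integer k = 10.

10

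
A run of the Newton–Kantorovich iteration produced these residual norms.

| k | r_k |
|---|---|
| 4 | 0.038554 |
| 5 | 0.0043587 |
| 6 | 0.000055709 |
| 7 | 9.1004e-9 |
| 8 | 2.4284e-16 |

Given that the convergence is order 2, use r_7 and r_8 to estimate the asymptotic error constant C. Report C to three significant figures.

C ≈ r_8 / r_7^2
  = 2.4284e-16 / (9.1004e-9)^2
  = 2.4284e-16 / 8.28173e-17 ≈ 2.9322

2.93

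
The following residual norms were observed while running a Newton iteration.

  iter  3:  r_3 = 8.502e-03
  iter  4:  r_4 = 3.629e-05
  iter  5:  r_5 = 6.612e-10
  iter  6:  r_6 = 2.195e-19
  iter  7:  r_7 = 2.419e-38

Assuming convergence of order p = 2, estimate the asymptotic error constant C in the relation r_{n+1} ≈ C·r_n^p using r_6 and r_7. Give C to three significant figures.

C ≈ r_7 / r_6^2
  = 2.419e-38 / (2.195e-19)^2
  = 2.419e-38 / 4.81803e-38 ≈ 0.50207

0.502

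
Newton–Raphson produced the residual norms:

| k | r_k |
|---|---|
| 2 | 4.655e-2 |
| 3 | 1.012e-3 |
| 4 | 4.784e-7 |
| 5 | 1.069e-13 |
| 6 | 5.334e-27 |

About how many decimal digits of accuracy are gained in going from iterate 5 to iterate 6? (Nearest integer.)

13

Digits gained ≈ log₁₀(r_5/r_6) = log₁₀(1.069e-13/5.334e-27) = log₁₀(2.00412e+13) ≈ 13.302.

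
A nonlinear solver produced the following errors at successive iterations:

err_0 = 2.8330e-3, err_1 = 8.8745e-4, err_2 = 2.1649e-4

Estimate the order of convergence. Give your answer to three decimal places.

p ≈ ln(err_2/err_1) / ln(err_1/err_0)
  = ln(2.1649e-4/8.8745e-4) / ln(8.8745e-4/2.8330e-3)
  = ln(0.243946) / ln(0.313255)
  = -1.410808 / -1.160738 ≈ 1.215441

1.215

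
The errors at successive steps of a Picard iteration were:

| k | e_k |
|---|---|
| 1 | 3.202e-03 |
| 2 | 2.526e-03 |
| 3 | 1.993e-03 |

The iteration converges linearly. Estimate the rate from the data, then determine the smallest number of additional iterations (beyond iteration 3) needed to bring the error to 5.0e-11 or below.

Rate ρ ≈ e_3/e_2 = 1.993e-03/2.526e-03 = 0.7890.
After j more steps, e_{3+j} ≈ 1.993e-03·ρ^j; need ρ^j ≤ 5.0e-11/1.993e-03 = 2.50878e-08.
j ≥ ln(2.50878e-08)/ln(0.7890) = -17.5009/-0.23699 = 73.847.
So 74 more iterations are needed.

74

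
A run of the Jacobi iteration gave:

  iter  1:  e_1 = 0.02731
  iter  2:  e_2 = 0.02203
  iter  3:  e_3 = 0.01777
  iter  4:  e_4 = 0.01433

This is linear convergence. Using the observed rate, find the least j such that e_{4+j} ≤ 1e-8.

66

Rate ρ ≈ e_4/e_3 = 0.01433/0.01777 = 0.8064.
After j more steps, e_{4+j} ≈ 0.01433·ρ^j; need ρ^j ≤ 1e-8/0.01433 = 6.97837e-07.
j ≥ ln(6.97837e-07)/ln(0.8064) = -14.1753/-0.21518 = 65.876.
So 66 more iterations are needed.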